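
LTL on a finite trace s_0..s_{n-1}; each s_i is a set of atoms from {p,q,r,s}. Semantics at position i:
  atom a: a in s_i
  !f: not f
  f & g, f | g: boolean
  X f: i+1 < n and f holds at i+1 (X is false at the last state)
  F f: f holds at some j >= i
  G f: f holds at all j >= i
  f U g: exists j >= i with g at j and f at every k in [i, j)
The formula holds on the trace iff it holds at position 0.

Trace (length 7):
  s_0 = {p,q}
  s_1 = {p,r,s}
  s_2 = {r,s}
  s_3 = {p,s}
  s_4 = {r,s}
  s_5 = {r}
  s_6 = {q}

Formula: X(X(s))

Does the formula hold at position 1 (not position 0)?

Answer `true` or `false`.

s_0={p,q}: X(X(s))=True X(s)=True s=False
s_1={p,r,s}: X(X(s))=True X(s)=True s=True
s_2={r,s}: X(X(s))=True X(s)=True s=True
s_3={p,s}: X(X(s))=False X(s)=True s=True
s_4={r,s}: X(X(s))=False X(s)=False s=True
s_5={r}: X(X(s))=False X(s)=False s=False
s_6={q}: X(X(s))=False X(s)=False s=False
Evaluating at position 1: result = True

Answer: true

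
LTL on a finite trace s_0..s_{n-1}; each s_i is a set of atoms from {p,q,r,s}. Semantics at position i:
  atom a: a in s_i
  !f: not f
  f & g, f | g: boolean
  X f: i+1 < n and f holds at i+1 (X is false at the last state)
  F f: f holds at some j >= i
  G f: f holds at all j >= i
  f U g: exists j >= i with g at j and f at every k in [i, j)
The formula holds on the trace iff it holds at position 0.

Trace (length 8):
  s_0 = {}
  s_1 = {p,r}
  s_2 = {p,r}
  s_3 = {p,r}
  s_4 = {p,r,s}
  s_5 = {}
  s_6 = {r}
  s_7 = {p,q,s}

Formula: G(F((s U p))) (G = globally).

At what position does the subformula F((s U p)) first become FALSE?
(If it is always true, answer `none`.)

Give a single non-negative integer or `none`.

s_0={}: F((s U p))=True (s U p)=False s=False p=False
s_1={p,r}: F((s U p))=True (s U p)=True s=False p=True
s_2={p,r}: F((s U p))=True (s U p)=True s=False p=True
s_3={p,r}: F((s U p))=True (s U p)=True s=False p=True
s_4={p,r,s}: F((s U p))=True (s U p)=True s=True p=True
s_5={}: F((s U p))=True (s U p)=False s=False p=False
s_6={r}: F((s U p))=True (s U p)=False s=False p=False
s_7={p,q,s}: F((s U p))=True (s U p)=True s=True p=True
G(F((s U p))) holds globally = True
No violation — formula holds at every position.

Answer: none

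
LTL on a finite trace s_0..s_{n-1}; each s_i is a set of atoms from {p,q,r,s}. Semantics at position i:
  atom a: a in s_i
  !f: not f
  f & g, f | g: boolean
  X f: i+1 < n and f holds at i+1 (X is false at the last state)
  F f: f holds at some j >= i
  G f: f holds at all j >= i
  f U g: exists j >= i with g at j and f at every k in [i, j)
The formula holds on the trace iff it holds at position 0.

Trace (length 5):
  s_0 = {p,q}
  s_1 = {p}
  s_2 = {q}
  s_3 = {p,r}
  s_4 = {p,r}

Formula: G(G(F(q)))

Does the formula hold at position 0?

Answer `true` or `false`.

Answer: false

Derivation:
s_0={p,q}: G(G(F(q)))=False G(F(q))=False F(q)=True q=True
s_1={p}: G(G(F(q)))=False G(F(q))=False F(q)=True q=False
s_2={q}: G(G(F(q)))=False G(F(q))=False F(q)=True q=True
s_3={p,r}: G(G(F(q)))=False G(F(q))=False F(q)=False q=False
s_4={p,r}: G(G(F(q)))=False G(F(q))=False F(q)=False q=False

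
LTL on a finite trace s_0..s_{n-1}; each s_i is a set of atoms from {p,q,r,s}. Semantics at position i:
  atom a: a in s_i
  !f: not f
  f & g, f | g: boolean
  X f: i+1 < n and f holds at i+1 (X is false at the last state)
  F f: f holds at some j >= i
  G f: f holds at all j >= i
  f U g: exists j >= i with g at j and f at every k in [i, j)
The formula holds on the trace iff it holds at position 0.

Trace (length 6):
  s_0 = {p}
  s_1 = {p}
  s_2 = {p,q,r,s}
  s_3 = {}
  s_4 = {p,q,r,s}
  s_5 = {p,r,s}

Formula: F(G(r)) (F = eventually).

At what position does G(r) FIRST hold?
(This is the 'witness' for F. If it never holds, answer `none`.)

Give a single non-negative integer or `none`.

s_0={p}: G(r)=False r=False
s_1={p}: G(r)=False r=False
s_2={p,q,r,s}: G(r)=False r=True
s_3={}: G(r)=False r=False
s_4={p,q,r,s}: G(r)=True r=True
s_5={p,r,s}: G(r)=True r=True
F(G(r)) holds; first witness at position 4.

Answer: 4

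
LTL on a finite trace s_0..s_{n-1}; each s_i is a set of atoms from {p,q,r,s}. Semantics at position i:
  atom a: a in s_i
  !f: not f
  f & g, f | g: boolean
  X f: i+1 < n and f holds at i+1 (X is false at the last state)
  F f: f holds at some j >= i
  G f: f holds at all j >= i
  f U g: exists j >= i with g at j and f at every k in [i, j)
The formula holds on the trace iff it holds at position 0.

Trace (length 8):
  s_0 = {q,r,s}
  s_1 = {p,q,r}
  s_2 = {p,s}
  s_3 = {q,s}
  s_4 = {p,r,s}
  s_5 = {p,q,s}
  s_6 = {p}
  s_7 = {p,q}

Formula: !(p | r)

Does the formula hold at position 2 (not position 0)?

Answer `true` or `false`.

Answer: false

Derivation:
s_0={q,r,s}: !(p | r)=False (p | r)=True p=False r=True
s_1={p,q,r}: !(p | r)=False (p | r)=True p=True r=True
s_2={p,s}: !(p | r)=False (p | r)=True p=True r=False
s_3={q,s}: !(p | r)=True (p | r)=False p=False r=False
s_4={p,r,s}: !(p | r)=False (p | r)=True p=True r=True
s_5={p,q,s}: !(p | r)=False (p | r)=True p=True r=False
s_6={p}: !(p | r)=False (p | r)=True p=True r=False
s_7={p,q}: !(p | r)=False (p | r)=True p=True r=False
Evaluating at position 2: result = False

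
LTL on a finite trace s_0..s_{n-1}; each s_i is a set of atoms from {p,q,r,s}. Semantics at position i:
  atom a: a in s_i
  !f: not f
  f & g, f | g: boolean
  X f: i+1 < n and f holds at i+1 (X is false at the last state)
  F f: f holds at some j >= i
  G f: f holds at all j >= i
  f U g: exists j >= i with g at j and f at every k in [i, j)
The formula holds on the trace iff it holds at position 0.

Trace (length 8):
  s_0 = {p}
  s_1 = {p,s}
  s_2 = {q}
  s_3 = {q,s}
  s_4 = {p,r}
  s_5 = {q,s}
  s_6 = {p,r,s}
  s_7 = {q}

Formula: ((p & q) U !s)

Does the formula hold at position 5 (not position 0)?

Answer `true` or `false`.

Answer: false

Derivation:
s_0={p}: ((p & q) U !s)=True (p & q)=False p=True q=False !s=True s=False
s_1={p,s}: ((p & q) U !s)=False (p & q)=False p=True q=False !s=False s=True
s_2={q}: ((p & q) U !s)=True (p & q)=False p=False q=True !s=True s=False
s_3={q,s}: ((p & q) U !s)=False (p & q)=False p=False q=True !s=False s=True
s_4={p,r}: ((p & q) U !s)=True (p & q)=False p=True q=False !s=True s=False
s_5={q,s}: ((p & q) U !s)=False (p & q)=False p=False q=True !s=False s=True
s_6={p,r,s}: ((p & q) U !s)=False (p & q)=False p=True q=False !s=False s=True
s_7={q}: ((p & q) U !s)=True (p & q)=False p=False q=True !s=True s=False
Evaluating at position 5: result = False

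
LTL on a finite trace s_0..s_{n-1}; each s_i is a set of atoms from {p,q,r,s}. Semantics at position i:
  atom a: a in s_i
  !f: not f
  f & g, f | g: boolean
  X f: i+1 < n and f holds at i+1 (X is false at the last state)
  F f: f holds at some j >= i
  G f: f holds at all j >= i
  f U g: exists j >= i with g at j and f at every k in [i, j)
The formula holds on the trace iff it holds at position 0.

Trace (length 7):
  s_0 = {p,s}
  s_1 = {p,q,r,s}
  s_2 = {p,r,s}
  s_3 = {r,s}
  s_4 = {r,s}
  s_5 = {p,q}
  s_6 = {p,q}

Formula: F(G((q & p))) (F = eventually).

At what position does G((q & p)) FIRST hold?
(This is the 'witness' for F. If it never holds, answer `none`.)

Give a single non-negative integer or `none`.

s_0={p,s}: G((q & p))=False (q & p)=False q=False p=True
s_1={p,q,r,s}: G((q & p))=False (q & p)=True q=True p=True
s_2={p,r,s}: G((q & p))=False (q & p)=False q=False p=True
s_3={r,s}: G((q & p))=False (q & p)=False q=False p=False
s_4={r,s}: G((q & p))=False (q & p)=False q=False p=False
s_5={p,q}: G((q & p))=True (q & p)=True q=True p=True
s_6={p,q}: G((q & p))=True (q & p)=True q=True p=True
F(G((q & p))) holds; first witness at position 5.

Answer: 5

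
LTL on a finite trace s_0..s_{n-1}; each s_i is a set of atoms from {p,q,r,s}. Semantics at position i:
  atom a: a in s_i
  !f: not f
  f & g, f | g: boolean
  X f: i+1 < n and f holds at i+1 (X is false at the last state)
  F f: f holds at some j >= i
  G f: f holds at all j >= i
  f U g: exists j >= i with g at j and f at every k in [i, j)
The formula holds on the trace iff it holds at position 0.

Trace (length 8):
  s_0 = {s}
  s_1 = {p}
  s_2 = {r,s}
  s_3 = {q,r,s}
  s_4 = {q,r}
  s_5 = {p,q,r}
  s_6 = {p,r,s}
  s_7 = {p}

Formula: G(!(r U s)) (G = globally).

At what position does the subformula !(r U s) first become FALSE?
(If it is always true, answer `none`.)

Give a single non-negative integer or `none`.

Answer: 0

Derivation:
s_0={s}: !(r U s)=False (r U s)=True r=False s=True
s_1={p}: !(r U s)=True (r U s)=False r=False s=False
s_2={r,s}: !(r U s)=False (r U s)=True r=True s=True
s_3={q,r,s}: !(r U s)=False (r U s)=True r=True s=True
s_4={q,r}: !(r U s)=False (r U s)=True r=True s=False
s_5={p,q,r}: !(r U s)=False (r U s)=True r=True s=False
s_6={p,r,s}: !(r U s)=False (r U s)=True r=True s=True
s_7={p}: !(r U s)=True (r U s)=False r=False s=False
G(!(r U s)) holds globally = False
First violation at position 0.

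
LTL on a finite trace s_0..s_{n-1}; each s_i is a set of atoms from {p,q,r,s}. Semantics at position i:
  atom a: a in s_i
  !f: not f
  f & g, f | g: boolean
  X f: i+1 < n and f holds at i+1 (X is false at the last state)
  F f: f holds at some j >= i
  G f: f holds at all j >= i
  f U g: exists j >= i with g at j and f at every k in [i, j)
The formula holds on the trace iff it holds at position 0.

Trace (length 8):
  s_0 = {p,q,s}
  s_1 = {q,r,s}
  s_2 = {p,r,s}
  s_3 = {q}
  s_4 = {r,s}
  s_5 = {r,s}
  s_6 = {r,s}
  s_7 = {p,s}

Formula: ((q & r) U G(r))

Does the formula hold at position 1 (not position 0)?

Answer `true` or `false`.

Answer: false

Derivation:
s_0={p,q,s}: ((q & r) U G(r))=False (q & r)=False q=True r=False G(r)=False
s_1={q,r,s}: ((q & r) U G(r))=False (q & r)=True q=True r=True G(r)=False
s_2={p,r,s}: ((q & r) U G(r))=False (q & r)=False q=False r=True G(r)=False
s_3={q}: ((q & r) U G(r))=False (q & r)=False q=True r=False G(r)=False
s_4={r,s}: ((q & r) U G(r))=False (q & r)=False q=False r=True G(r)=False
s_5={r,s}: ((q & r) U G(r))=False (q & r)=False q=False r=True G(r)=False
s_6={r,s}: ((q & r) U G(r))=False (q & r)=False q=False r=True G(r)=False
s_7={p,s}: ((q & r) U G(r))=False (q & r)=False q=False r=False G(r)=False
Evaluating at position 1: result = False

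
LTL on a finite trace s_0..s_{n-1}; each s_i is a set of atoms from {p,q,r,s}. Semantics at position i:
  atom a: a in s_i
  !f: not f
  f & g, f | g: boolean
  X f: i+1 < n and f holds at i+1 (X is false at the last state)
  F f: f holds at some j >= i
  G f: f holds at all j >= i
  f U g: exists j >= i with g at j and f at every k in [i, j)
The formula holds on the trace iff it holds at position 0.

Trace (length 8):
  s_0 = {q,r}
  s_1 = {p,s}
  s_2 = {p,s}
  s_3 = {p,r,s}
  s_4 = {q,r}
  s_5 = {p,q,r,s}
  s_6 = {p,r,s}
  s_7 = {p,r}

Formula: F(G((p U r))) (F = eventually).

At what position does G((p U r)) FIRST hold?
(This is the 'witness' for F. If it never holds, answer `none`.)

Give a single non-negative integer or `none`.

s_0={q,r}: G((p U r))=True (p U r)=True p=False r=True
s_1={p,s}: G((p U r))=True (p U r)=True p=True r=False
s_2={p,s}: G((p U r))=True (p U r)=True p=True r=False
s_3={p,r,s}: G((p U r))=True (p U r)=True p=True r=True
s_4={q,r}: G((p U r))=True (p U r)=True p=False r=True
s_5={p,q,r,s}: G((p U r))=True (p U r)=True p=True r=True
s_6={p,r,s}: G((p U r))=True (p U r)=True p=True r=True
s_7={p,r}: G((p U r))=True (p U r)=True p=True r=True
F(G((p U r))) holds; first witness at position 0.

Answer: 0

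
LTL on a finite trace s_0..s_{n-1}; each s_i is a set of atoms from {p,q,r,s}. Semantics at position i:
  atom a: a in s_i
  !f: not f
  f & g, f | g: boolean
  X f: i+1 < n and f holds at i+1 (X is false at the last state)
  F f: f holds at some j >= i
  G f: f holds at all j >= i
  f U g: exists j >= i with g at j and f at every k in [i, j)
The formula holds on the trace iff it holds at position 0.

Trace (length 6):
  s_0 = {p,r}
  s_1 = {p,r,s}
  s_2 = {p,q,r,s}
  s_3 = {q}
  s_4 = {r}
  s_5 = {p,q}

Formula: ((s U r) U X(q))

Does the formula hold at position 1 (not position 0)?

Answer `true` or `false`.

s_0={p,r}: ((s U r) U X(q))=True (s U r)=True s=False r=True X(q)=False q=False
s_1={p,r,s}: ((s U r) U X(q))=True (s U r)=True s=True r=True X(q)=True q=False
s_2={p,q,r,s}: ((s U r) U X(q))=True (s U r)=True s=True r=True X(q)=True q=True
s_3={q}: ((s U r) U X(q))=False (s U r)=False s=False r=False X(q)=False q=True
s_4={r}: ((s U r) U X(q))=True (s U r)=True s=False r=True X(q)=True q=False
s_5={p,q}: ((s U r) U X(q))=False (s U r)=False s=False r=False X(q)=False q=True
Evaluating at position 1: result = True

Answer: true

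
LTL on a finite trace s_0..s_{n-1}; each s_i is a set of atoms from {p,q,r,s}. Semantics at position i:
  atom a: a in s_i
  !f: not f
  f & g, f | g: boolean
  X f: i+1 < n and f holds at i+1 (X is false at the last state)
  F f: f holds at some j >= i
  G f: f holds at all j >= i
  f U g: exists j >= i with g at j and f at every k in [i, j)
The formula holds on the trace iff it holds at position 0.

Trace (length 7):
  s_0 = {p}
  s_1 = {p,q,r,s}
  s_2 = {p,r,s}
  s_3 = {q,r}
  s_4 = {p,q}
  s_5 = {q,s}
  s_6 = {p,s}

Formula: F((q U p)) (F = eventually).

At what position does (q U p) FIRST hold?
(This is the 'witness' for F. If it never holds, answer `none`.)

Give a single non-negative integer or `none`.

Answer: 0

Derivation:
s_0={p}: (q U p)=True q=False p=True
s_1={p,q,r,s}: (q U p)=True q=True p=True
s_2={p,r,s}: (q U p)=True q=False p=True
s_3={q,r}: (q U p)=True q=True p=False
s_4={p,q}: (q U p)=True q=True p=True
s_5={q,s}: (q U p)=True q=True p=False
s_6={p,s}: (q U p)=True q=False p=True
F((q U p)) holds; first witness at position 0.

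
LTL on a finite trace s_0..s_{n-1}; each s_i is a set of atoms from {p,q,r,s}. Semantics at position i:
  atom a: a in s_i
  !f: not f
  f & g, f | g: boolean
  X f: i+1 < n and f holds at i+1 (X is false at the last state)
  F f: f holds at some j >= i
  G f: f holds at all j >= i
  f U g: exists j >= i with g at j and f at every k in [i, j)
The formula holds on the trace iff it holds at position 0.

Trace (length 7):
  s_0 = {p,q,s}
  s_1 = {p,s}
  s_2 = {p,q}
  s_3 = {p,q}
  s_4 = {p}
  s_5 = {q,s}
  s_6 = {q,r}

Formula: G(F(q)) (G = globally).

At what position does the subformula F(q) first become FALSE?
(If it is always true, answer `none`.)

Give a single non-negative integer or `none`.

s_0={p,q,s}: F(q)=True q=True
s_1={p,s}: F(q)=True q=False
s_2={p,q}: F(q)=True q=True
s_3={p,q}: F(q)=True q=True
s_4={p}: F(q)=True q=False
s_5={q,s}: F(q)=True q=True
s_6={q,r}: F(q)=True q=True
G(F(q)) holds globally = True
No violation — formula holds at every position.

Answer: none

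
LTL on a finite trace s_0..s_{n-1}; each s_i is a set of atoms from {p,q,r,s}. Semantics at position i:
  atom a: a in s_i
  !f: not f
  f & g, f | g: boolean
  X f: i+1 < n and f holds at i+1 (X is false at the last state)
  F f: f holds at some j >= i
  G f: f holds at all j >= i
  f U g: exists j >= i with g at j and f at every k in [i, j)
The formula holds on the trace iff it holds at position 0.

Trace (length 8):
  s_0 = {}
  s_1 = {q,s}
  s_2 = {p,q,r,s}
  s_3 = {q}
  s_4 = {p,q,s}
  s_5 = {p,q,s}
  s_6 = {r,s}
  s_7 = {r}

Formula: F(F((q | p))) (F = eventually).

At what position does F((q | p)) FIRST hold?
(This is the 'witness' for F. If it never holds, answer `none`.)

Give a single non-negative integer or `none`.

Answer: 0

Derivation:
s_0={}: F((q | p))=True (q | p)=False q=False p=False
s_1={q,s}: F((q | p))=True (q | p)=True q=True p=False
s_2={p,q,r,s}: F((q | p))=True (q | p)=True q=True p=True
s_3={q}: F((q | p))=True (q | p)=True q=True p=False
s_4={p,q,s}: F((q | p))=True (q | p)=True q=True p=True
s_5={p,q,s}: F((q | p))=True (q | p)=True q=True p=True
s_6={r,s}: F((q | p))=False (q | p)=False q=False p=False
s_7={r}: F((q | p))=False (q | p)=False q=False p=False
F(F((q | p))) holds; first witness at position 0.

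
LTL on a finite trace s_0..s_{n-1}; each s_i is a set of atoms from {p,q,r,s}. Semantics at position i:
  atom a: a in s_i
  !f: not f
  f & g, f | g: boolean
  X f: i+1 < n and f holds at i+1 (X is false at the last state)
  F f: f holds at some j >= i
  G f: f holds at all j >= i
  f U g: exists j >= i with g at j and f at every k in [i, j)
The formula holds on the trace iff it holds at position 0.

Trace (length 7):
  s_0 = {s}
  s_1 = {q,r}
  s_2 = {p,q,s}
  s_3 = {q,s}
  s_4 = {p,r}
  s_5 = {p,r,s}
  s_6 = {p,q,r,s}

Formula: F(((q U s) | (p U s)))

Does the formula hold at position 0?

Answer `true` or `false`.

Answer: true

Derivation:
s_0={s}: F(((q U s) | (p U s)))=True ((q U s) | (p U s))=True (q U s)=True q=False s=True (p U s)=True p=False
s_1={q,r}: F(((q U s) | (p U s)))=True ((q U s) | (p U s))=True (q U s)=True q=True s=False (p U s)=False p=False
s_2={p,q,s}: F(((q U s) | (p U s)))=True ((q U s) | (p U s))=True (q U s)=True q=True s=True (p U s)=True p=True
s_3={q,s}: F(((q U s) | (p U s)))=True ((q U s) | (p U s))=True (q U s)=True q=True s=True (p U s)=True p=False
s_4={p,r}: F(((q U s) | (p U s)))=True ((q U s) | (p U s))=True (q U s)=False q=False s=False (p U s)=True p=True
s_5={p,r,s}: F(((q U s) | (p U s)))=True ((q U s) | (p U s))=True (q U s)=True q=False s=True (p U s)=True p=True
s_6={p,q,r,s}: F(((q U s) | (p U s)))=True ((q U s) | (p U s))=True (q U s)=True q=True s=True (p U s)=True p=True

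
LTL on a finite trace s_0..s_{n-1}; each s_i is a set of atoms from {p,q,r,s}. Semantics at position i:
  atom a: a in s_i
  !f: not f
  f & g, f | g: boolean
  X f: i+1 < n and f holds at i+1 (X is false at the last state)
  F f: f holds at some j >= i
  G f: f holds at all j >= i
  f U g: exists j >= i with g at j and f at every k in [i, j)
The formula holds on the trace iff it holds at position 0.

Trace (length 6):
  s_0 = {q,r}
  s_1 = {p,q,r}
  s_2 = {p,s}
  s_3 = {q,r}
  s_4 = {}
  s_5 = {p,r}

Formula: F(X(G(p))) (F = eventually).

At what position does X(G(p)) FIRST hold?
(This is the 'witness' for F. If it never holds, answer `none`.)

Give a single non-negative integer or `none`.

Answer: 4

Derivation:
s_0={q,r}: X(G(p))=False G(p)=False p=False
s_1={p,q,r}: X(G(p))=False G(p)=False p=True
s_2={p,s}: X(G(p))=False G(p)=False p=True
s_3={q,r}: X(G(p))=False G(p)=False p=False
s_4={}: X(G(p))=True G(p)=False p=False
s_5={p,r}: X(G(p))=False G(p)=True p=True
F(X(G(p))) holds; first witness at position 4.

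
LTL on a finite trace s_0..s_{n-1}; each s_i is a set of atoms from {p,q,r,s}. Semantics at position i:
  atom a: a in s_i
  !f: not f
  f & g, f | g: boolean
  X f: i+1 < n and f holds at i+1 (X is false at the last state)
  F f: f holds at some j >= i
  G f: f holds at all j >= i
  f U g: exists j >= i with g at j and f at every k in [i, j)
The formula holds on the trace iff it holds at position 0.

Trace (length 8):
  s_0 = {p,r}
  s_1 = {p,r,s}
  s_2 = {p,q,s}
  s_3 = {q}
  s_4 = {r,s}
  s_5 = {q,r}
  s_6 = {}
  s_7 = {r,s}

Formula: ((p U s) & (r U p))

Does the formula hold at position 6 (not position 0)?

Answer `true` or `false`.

s_0={p,r}: ((p U s) & (r U p))=True (p U s)=True p=True s=False (r U p)=True r=True
s_1={p,r,s}: ((p U s) & (r U p))=True (p U s)=True p=True s=True (r U p)=True r=True
s_2={p,q,s}: ((p U s) & (r U p))=True (p U s)=True p=True s=True (r U p)=True r=False
s_3={q}: ((p U s) & (r U p))=False (p U s)=False p=False s=False (r U p)=False r=False
s_4={r,s}: ((p U s) & (r U p))=False (p U s)=True p=False s=True (r U p)=False r=True
s_5={q,r}: ((p U s) & (r U p))=False (p U s)=False p=False s=False (r U p)=False r=True
s_6={}: ((p U s) & (r U p))=False (p U s)=False p=False s=False (r U p)=False r=False
s_7={r,s}: ((p U s) & (r U p))=False (p U s)=True p=False s=True (r U p)=False r=True
Evaluating at position 6: result = False

Answer: false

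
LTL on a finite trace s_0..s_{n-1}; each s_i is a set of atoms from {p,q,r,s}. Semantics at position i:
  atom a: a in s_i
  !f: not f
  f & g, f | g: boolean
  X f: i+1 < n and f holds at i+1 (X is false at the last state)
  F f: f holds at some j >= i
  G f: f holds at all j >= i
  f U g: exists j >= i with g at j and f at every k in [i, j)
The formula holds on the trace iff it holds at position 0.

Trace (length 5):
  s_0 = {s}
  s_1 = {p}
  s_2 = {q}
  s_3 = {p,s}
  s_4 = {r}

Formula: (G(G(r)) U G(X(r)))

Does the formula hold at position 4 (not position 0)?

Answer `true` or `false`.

s_0={s}: (G(G(r)) U G(X(r)))=False G(G(r))=False G(r)=False r=False G(X(r))=False X(r)=False
s_1={p}: (G(G(r)) U G(X(r)))=False G(G(r))=False G(r)=False r=False G(X(r))=False X(r)=False
s_2={q}: (G(G(r)) U G(X(r)))=False G(G(r))=False G(r)=False r=False G(X(r))=False X(r)=False
s_3={p,s}: (G(G(r)) U G(X(r)))=False G(G(r))=False G(r)=False r=False G(X(r))=False X(r)=True
s_4={r}: (G(G(r)) U G(X(r)))=False G(G(r))=True G(r)=True r=True G(X(r))=False X(r)=False
Evaluating at position 4: result = False

Answer: false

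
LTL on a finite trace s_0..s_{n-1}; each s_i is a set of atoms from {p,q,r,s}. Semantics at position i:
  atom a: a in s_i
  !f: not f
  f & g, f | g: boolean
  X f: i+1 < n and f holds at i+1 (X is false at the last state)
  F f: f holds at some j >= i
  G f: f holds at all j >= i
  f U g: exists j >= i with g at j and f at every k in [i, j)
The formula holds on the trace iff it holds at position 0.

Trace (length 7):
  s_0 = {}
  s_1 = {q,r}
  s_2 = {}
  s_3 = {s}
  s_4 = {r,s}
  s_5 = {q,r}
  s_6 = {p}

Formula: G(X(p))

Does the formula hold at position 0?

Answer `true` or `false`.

s_0={}: G(X(p))=False X(p)=False p=False
s_1={q,r}: G(X(p))=False X(p)=False p=False
s_2={}: G(X(p))=False X(p)=False p=False
s_3={s}: G(X(p))=False X(p)=False p=False
s_4={r,s}: G(X(p))=False X(p)=False p=False
s_5={q,r}: G(X(p))=False X(p)=True p=False
s_6={p}: G(X(p))=False X(p)=False p=True

Answer: false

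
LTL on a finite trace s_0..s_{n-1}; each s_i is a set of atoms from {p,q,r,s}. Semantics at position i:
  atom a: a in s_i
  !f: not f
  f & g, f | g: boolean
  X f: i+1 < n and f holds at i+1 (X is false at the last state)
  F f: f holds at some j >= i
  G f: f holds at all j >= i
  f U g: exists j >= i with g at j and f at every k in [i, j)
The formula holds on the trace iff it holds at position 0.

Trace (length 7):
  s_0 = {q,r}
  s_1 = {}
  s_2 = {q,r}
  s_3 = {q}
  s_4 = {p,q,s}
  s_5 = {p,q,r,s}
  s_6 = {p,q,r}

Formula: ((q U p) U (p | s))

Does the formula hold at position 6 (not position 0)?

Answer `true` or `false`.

s_0={q,r}: ((q U p) U (p | s))=False (q U p)=False q=True p=False (p | s)=False s=False
s_1={}: ((q U p) U (p | s))=False (q U p)=False q=False p=False (p | s)=False s=False
s_2={q,r}: ((q U p) U (p | s))=True (q U p)=True q=True p=False (p | s)=False s=False
s_3={q}: ((q U p) U (p | s))=True (q U p)=True q=True p=False (p | s)=False s=False
s_4={p,q,s}: ((q U p) U (p | s))=True (q U p)=True q=True p=True (p | s)=True s=True
s_5={p,q,r,s}: ((q U p) U (p | s))=True (q U p)=True q=True p=True (p | s)=True s=True
s_6={p,q,r}: ((q U p) U (p | s))=True (q U p)=True q=True p=True (p | s)=True s=False
Evaluating at position 6: result = True

Answer: true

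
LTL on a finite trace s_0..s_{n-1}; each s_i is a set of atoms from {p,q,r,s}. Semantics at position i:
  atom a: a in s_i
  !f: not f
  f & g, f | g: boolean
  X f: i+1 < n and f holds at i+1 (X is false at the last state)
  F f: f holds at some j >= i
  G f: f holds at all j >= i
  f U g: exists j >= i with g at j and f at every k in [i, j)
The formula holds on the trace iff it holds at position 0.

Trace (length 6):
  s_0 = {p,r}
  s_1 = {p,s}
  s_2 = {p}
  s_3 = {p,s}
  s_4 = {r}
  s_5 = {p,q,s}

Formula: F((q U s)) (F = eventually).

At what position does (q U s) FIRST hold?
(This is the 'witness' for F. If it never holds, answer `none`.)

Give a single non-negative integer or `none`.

s_0={p,r}: (q U s)=False q=False s=False
s_1={p,s}: (q U s)=True q=False s=True
s_2={p}: (q U s)=False q=False s=False
s_3={p,s}: (q U s)=True q=False s=True
s_4={r}: (q U s)=False q=False s=False
s_5={p,q,s}: (q U s)=True q=True s=True
F((q U s)) holds; first witness at position 1.

Answer: 1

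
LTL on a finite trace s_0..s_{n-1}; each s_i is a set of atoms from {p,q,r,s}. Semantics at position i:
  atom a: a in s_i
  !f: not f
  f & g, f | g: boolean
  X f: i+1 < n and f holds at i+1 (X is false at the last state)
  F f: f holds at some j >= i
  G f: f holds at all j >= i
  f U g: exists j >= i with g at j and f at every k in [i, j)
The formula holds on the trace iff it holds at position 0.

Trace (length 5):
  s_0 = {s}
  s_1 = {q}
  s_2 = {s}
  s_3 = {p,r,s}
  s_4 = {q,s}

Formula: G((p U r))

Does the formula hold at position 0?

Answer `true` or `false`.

Answer: false

Derivation:
s_0={s}: G((p U r))=False (p U r)=False p=False r=False
s_1={q}: G((p U r))=False (p U r)=False p=False r=False
s_2={s}: G((p U r))=False (p U r)=False p=False r=False
s_3={p,r,s}: G((p U r))=False (p U r)=True p=True r=True
s_4={q,s}: G((p U r))=False (p U r)=False p=False r=False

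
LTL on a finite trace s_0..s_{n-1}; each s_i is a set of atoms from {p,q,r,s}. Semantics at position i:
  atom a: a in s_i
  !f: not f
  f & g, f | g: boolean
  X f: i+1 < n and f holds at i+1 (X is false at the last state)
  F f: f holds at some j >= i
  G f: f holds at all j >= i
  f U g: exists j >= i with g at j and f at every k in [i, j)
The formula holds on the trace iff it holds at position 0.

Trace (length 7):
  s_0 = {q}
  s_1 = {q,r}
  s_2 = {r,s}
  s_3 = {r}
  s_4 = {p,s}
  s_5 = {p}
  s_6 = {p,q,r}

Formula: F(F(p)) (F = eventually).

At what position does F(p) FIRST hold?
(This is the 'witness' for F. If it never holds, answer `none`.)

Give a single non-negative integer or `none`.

s_0={q}: F(p)=True p=False
s_1={q,r}: F(p)=True p=False
s_2={r,s}: F(p)=True p=False
s_3={r}: F(p)=True p=False
s_4={p,s}: F(p)=True p=True
s_5={p}: F(p)=True p=True
s_6={p,q,r}: F(p)=True p=True
F(F(p)) holds; first witness at position 0.

Answer: 0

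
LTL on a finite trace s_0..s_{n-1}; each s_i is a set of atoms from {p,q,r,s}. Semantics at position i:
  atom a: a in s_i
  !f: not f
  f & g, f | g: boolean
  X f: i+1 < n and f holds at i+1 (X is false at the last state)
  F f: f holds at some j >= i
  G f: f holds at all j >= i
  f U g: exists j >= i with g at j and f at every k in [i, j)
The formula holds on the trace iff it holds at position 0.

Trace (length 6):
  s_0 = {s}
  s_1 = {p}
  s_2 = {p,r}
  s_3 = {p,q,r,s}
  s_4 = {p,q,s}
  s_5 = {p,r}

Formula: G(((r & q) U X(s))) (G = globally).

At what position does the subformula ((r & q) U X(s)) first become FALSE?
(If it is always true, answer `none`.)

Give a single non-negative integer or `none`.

Answer: 0

Derivation:
s_0={s}: ((r & q) U X(s))=False (r & q)=False r=False q=False X(s)=False s=True
s_1={p}: ((r & q) U X(s))=False (r & q)=False r=False q=False X(s)=False s=False
s_2={p,r}: ((r & q) U X(s))=True (r & q)=False r=True q=False X(s)=True s=False
s_3={p,q,r,s}: ((r & q) U X(s))=True (r & q)=True r=True q=True X(s)=True s=True
s_4={p,q,s}: ((r & q) U X(s))=False (r & q)=False r=False q=True X(s)=False s=True
s_5={p,r}: ((r & q) U X(s))=False (r & q)=False r=True q=False X(s)=False s=False
G(((r & q) U X(s))) holds globally = False
First violation at position 0.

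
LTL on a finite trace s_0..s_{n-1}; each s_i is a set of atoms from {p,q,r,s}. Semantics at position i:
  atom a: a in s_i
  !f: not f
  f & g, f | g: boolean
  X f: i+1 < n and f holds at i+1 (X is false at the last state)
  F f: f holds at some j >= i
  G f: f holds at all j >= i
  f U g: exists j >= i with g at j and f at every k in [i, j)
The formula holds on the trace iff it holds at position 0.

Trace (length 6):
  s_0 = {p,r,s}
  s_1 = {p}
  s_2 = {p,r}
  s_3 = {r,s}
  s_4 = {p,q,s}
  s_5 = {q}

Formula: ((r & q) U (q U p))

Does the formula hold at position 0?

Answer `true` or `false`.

Answer: true

Derivation:
s_0={p,r,s}: ((r & q) U (q U p))=True (r & q)=False r=True q=False (q U p)=True p=True
s_1={p}: ((r & q) U (q U p))=True (r & q)=False r=False q=False (q U p)=True p=True
s_2={p,r}: ((r & q) U (q U p))=True (r & q)=False r=True q=False (q U p)=True p=True
s_3={r,s}: ((r & q) U (q U p))=False (r & q)=False r=True q=False (q U p)=False p=False
s_4={p,q,s}: ((r & q) U (q U p))=True (r & q)=False r=False q=True (q U p)=True p=True
s_5={q}: ((r & q) U (q U p))=False (r & q)=False r=False q=True (q U p)=False p=False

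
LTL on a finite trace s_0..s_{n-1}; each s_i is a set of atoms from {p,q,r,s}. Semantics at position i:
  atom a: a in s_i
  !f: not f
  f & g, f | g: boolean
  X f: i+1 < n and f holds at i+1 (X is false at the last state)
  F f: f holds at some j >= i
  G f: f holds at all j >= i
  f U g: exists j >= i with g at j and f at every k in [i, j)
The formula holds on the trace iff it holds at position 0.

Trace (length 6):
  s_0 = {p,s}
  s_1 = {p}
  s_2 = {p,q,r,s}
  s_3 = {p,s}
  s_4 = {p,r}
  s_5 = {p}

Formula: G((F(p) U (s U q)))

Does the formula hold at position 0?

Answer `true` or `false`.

Answer: false

Derivation:
s_0={p,s}: G((F(p) U (s U q)))=False (F(p) U (s U q))=True F(p)=True p=True (s U q)=False s=True q=False
s_1={p}: G((F(p) U (s U q)))=False (F(p) U (s U q))=True F(p)=True p=True (s U q)=False s=False q=False
s_2={p,q,r,s}: G((F(p) U (s U q)))=False (F(p) U (s U q))=True F(p)=True p=True (s U q)=True s=True q=True
s_3={p,s}: G((F(p) U (s U q)))=False (F(p) U (s U q))=False F(p)=True p=True (s U q)=False s=True q=False
s_4={p,r}: G((F(p) U (s U q)))=False (F(p) U (s U q))=False F(p)=True p=True (s U q)=False s=False q=False
s_5={p}: G((F(p) U (s U q)))=False (F(p) U (s U q))=False F(p)=True p=True (s U q)=False s=False q=False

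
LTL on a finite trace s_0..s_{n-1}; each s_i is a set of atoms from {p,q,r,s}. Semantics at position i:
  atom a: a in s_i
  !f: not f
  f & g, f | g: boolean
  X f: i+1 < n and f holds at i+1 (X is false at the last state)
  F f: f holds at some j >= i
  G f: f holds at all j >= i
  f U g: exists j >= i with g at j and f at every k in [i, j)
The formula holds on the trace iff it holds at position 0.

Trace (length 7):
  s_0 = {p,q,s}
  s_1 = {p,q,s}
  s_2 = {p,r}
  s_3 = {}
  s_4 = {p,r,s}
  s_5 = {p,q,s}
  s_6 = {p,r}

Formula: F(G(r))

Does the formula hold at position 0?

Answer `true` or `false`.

Answer: true

Derivation:
s_0={p,q,s}: F(G(r))=True G(r)=False r=False
s_1={p,q,s}: F(G(r))=True G(r)=False r=False
s_2={p,r}: F(G(r))=True G(r)=False r=True
s_3={}: F(G(r))=True G(r)=False r=False
s_4={p,r,s}: F(G(r))=True G(r)=False r=True
s_5={p,q,s}: F(G(r))=True G(r)=False r=False
s_6={p,r}: F(G(r))=True G(r)=True r=True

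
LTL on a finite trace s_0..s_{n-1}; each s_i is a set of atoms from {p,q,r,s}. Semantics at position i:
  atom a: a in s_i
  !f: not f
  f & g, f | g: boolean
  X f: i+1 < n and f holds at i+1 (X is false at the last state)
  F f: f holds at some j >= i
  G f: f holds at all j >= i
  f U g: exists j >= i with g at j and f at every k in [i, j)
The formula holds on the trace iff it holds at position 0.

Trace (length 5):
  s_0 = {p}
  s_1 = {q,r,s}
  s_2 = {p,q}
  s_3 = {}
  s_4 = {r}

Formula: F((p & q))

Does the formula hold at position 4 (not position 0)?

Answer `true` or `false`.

Answer: false

Derivation:
s_0={p}: F((p & q))=True (p & q)=False p=True q=False
s_1={q,r,s}: F((p & q))=True (p & q)=False p=False q=True
s_2={p,q}: F((p & q))=True (p & q)=True p=True q=True
s_3={}: F((p & q))=False (p & q)=False p=False q=False
s_4={r}: F((p & q))=False (p & q)=False p=False q=False
Evaluating at position 4: result = False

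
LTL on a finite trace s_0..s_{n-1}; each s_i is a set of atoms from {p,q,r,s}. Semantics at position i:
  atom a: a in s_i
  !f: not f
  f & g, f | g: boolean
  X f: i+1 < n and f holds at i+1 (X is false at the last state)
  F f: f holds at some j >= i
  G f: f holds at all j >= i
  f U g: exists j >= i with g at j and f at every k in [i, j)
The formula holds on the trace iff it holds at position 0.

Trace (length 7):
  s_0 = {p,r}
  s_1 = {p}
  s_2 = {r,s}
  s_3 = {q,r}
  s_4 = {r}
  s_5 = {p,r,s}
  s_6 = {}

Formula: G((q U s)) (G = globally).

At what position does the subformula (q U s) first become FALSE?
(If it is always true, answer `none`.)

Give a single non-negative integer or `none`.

Answer: 0

Derivation:
s_0={p,r}: (q U s)=False q=False s=False
s_1={p}: (q U s)=False q=False s=False
s_2={r,s}: (q U s)=True q=False s=True
s_3={q,r}: (q U s)=False q=True s=False
s_4={r}: (q U s)=False q=False s=False
s_5={p,r,s}: (q U s)=True q=False s=True
s_6={}: (q U s)=False q=False s=False
G((q U s)) holds globally = False
First violation at position 0.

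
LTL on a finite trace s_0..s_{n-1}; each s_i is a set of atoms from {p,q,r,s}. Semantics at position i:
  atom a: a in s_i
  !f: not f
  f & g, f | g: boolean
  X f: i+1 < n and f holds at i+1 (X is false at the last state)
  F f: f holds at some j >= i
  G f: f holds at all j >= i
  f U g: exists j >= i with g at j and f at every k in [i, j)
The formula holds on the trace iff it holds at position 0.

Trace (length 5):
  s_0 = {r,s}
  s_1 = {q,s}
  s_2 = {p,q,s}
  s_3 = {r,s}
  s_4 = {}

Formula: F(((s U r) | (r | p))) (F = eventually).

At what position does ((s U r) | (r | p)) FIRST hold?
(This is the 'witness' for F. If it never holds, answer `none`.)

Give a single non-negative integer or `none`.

Answer: 0

Derivation:
s_0={r,s}: ((s U r) | (r | p))=True (s U r)=True s=True r=True (r | p)=True p=False
s_1={q,s}: ((s U r) | (r | p))=True (s U r)=True s=True r=False (r | p)=False p=False
s_2={p,q,s}: ((s U r) | (r | p))=True (s U r)=True s=True r=False (r | p)=True p=True
s_3={r,s}: ((s U r) | (r | p))=True (s U r)=True s=True r=True (r | p)=True p=False
s_4={}: ((s U r) | (r | p))=False (s U r)=False s=False r=False (r | p)=False p=False
F(((s U r) | (r | p))) holds; first witness at position 0.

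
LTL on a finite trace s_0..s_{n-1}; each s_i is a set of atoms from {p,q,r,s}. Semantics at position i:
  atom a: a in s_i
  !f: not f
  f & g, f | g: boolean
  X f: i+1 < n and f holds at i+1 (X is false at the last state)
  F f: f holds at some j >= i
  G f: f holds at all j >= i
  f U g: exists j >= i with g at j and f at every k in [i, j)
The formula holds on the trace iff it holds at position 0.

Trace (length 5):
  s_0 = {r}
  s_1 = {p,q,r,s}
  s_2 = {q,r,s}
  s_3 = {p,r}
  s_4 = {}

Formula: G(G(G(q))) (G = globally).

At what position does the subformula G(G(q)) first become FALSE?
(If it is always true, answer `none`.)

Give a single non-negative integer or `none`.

Answer: 0

Derivation:
s_0={r}: G(G(q))=False G(q)=False q=False
s_1={p,q,r,s}: G(G(q))=False G(q)=False q=True
s_2={q,r,s}: G(G(q))=False G(q)=False q=True
s_3={p,r}: G(G(q))=False G(q)=False q=False
s_4={}: G(G(q))=False G(q)=False q=False
G(G(G(q))) holds globally = False
First violation at position 0.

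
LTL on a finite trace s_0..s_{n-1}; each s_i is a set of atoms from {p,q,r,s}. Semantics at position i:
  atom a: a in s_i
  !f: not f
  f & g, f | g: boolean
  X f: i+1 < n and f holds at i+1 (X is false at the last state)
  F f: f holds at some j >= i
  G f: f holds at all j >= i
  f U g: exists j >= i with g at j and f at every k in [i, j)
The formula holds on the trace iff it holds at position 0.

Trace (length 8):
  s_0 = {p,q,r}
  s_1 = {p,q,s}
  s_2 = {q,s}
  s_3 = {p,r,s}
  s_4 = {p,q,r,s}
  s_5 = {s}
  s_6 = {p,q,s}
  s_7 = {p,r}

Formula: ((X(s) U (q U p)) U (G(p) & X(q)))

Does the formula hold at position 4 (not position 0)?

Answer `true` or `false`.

s_0={p,q,r}: ((X(s) U (q U p)) U (G(p) & X(q)))=False (X(s) U (q U p))=True X(s)=True s=False (q U p)=True q=True p=True (G(p) & X(q))=False G(p)=False X(q)=True
s_1={p,q,s}: ((X(s) U (q U p)) U (G(p) & X(q)))=False (X(s) U (q U p))=True X(s)=True s=True (q U p)=True q=True p=True (G(p) & X(q))=False G(p)=False X(q)=True
s_2={q,s}: ((X(s) U (q U p)) U (G(p) & X(q)))=False (X(s) U (q U p))=True X(s)=True s=True (q U p)=True q=True p=False (G(p) & X(q))=False G(p)=False X(q)=False
s_3={p,r,s}: ((X(s) U (q U p)) U (G(p) & X(q)))=False (X(s) U (q U p))=True X(s)=True s=True (q U p)=True q=False p=True (G(p) & X(q))=False G(p)=False X(q)=True
s_4={p,q,r,s}: ((X(s) U (q U p)) U (G(p) & X(q)))=False (X(s) U (q U p))=True X(s)=True s=True (q U p)=True q=True p=True (G(p) & X(q))=False G(p)=False X(q)=False
s_5={s}: ((X(s) U (q U p)) U (G(p) & X(q)))=False (X(s) U (q U p))=True X(s)=True s=True (q U p)=False q=False p=False (G(p) & X(q))=False G(p)=False X(q)=True
s_6={p,q,s}: ((X(s) U (q U p)) U (G(p) & X(q)))=False (X(s) U (q U p))=True X(s)=False s=True (q U p)=True q=True p=True (G(p) & X(q))=False G(p)=True X(q)=False
s_7={p,r}: ((X(s) U (q U p)) U (G(p) & X(q)))=False (X(s) U (q U p))=True X(s)=False s=False (q U p)=True q=False p=True (G(p) & X(q))=False G(p)=True X(q)=False
Evaluating at position 4: result = False

Answer: false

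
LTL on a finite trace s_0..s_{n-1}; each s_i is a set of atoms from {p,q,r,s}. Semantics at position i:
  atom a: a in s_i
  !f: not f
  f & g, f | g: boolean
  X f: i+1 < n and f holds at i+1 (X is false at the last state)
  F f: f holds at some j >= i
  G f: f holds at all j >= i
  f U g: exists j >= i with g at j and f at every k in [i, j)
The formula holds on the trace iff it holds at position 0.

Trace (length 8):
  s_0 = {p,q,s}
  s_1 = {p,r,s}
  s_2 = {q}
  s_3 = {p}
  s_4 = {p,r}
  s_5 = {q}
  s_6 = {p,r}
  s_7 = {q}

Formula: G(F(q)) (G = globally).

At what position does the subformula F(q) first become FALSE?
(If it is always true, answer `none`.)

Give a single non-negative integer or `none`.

Answer: none

Derivation:
s_0={p,q,s}: F(q)=True q=True
s_1={p,r,s}: F(q)=True q=False
s_2={q}: F(q)=True q=True
s_3={p}: F(q)=True q=False
s_4={p,r}: F(q)=True q=False
s_5={q}: F(q)=True q=True
s_6={p,r}: F(q)=True q=False
s_7={q}: F(q)=True q=True
G(F(q)) holds globally = True
No violation — formula holds at every position.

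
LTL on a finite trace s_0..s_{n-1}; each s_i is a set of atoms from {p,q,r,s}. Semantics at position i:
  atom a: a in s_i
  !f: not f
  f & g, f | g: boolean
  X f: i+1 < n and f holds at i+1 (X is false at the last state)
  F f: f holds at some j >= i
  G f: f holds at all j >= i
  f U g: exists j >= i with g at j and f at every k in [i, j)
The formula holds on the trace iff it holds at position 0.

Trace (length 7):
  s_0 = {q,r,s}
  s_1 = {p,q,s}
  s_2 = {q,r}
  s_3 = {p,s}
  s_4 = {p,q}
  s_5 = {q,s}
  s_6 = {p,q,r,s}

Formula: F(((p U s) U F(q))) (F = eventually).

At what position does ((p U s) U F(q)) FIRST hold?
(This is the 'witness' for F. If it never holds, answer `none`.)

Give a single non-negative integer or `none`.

Answer: 0

Derivation:
s_0={q,r,s}: ((p U s) U F(q))=True (p U s)=True p=False s=True F(q)=True q=True
s_1={p,q,s}: ((p U s) U F(q))=True (p U s)=True p=True s=True F(q)=True q=True
s_2={q,r}: ((p U s) U F(q))=True (p U s)=False p=False s=False F(q)=True q=True
s_3={p,s}: ((p U s) U F(q))=True (p U s)=True p=True s=True F(q)=True q=False
s_4={p,q}: ((p U s) U F(q))=True (p U s)=True p=True s=False F(q)=True q=True
s_5={q,s}: ((p U s) U F(q))=True (p U s)=True p=False s=True F(q)=True q=True
s_6={p,q,r,s}: ((p U s) U F(q))=True (p U s)=True p=True s=True F(q)=True q=True
F(((p U s) U F(q))) holds; first witness at position 0.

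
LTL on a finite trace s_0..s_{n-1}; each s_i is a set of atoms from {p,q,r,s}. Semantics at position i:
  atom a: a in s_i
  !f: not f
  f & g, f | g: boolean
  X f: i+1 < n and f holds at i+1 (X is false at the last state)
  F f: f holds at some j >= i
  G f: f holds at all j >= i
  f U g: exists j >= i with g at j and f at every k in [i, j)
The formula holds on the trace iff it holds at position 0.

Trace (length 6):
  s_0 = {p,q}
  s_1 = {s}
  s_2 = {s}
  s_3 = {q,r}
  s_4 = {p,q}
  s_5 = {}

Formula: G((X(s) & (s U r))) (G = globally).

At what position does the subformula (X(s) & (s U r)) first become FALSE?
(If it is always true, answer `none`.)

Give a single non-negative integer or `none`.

Answer: 0

Derivation:
s_0={p,q}: (X(s) & (s U r))=False X(s)=True s=False (s U r)=False r=False
s_1={s}: (X(s) & (s U r))=True X(s)=True s=True (s U r)=True r=False
s_2={s}: (X(s) & (s U r))=False X(s)=False s=True (s U r)=True r=False
s_3={q,r}: (X(s) & (s U r))=False X(s)=False s=False (s U r)=True r=True
s_4={p,q}: (X(s) & (s U r))=False X(s)=False s=False (s U r)=False r=False
s_5={}: (X(s) & (s U r))=False X(s)=False s=False (s U r)=False r=False
G((X(s) & (s U r))) holds globally = False
First violation at position 0.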